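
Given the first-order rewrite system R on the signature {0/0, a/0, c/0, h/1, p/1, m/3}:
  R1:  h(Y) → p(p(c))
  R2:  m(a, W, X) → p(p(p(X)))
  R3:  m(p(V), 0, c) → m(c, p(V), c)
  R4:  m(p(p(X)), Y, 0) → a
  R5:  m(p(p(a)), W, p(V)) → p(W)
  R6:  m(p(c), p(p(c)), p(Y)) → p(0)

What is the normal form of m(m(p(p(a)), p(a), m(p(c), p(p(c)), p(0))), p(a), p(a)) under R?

1. m(m(p(p(a)), p(a), m(p(c), p(p(c)), p(0))), p(a), p(a))  →  m(m(p(p(a)), p(a), p(0)), p(a), p(a))   [R6 at 1.3]
2. m(m(p(p(a)), p(a), p(0)), p(a), p(a))  →  m(p(p(a)), p(a), p(a))   [R5 at 1]
3. m(p(p(a)), p(a), p(a))  →  p(p(a))   [R5 at ε]

p(p(a))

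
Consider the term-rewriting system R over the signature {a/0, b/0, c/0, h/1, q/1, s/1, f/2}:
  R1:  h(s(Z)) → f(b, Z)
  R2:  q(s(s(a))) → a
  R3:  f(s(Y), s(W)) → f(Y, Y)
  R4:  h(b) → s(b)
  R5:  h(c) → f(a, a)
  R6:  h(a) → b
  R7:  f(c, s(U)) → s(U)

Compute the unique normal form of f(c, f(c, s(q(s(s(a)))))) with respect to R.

s(a)

1. f(c, f(c, s(q(s(s(a))))))  →  f(c, s(q(s(s(a)))))   [R7 at 2]
2. f(c, s(q(s(s(a)))))  →  s(q(s(s(a))))   [R7 at ε]
3. s(q(s(s(a))))  →  s(a)   [R2 at 1]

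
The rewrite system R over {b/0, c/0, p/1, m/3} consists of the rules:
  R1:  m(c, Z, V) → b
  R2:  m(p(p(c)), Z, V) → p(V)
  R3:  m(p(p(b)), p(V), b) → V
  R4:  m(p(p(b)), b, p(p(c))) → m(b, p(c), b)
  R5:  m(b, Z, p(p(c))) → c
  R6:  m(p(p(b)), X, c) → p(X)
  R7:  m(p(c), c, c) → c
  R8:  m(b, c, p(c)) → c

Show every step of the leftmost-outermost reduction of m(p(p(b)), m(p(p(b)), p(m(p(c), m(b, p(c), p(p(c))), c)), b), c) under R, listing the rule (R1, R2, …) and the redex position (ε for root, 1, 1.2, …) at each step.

p(c)

1. m(p(p(b)), m(p(p(b)), p(m(p(c), m(b, p(c), p(p(c))), c)), b), c)  →  p(m(p(p(b)), p(m(p(c), m(b, p(c), p(p(c))), c)), b))   [R6 at ε]
2. p(m(p(p(b)), p(m(p(c), m(b, p(c), p(p(c))), c)), b))  →  p(m(p(c), m(b, p(c), p(p(c))), c))   [R3 at 1]
3. p(m(p(c), m(b, p(c), p(p(c))), c))  →  p(m(p(c), c, c))   [R5 at 1.2]
4. p(m(p(c), c, c))  →  p(c)   [R7 at 1]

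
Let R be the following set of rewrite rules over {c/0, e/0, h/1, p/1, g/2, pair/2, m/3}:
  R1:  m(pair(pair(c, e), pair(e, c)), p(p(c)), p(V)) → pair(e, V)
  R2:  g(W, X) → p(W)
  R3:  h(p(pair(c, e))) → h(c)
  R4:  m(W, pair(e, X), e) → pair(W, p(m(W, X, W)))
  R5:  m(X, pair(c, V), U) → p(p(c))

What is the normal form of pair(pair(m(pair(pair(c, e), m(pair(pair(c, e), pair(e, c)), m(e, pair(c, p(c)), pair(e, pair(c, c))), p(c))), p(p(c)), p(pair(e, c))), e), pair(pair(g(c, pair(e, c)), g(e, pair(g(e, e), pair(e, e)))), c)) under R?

1. pair(pair(m(pair(pair(c, e), m(pair(pair(c, e), pair(e, c)), m(e, pair(c, p(c)), pair(e, pair(c, c))), p(c))), p(p(c)), p(pair(e, c))), e), pair(pair(g(c, pair(e, c)), g(e, pair(g(e, e), pair(e, e)))), c))  →  pair(pair(m(pair(pair(c, e), m(pair(pair(c, e), pair(e, c)), p(p(c)), p(c))), p(p(c)), p(pair(e, c))), e), pair(pair(g(c, pair(e, c)), g(e, pair(g(e, e), pair(e, e)))), c))   [R5 at 1.1.1.2.2]
2. pair(pair(m(pair(pair(c, e), m(pair(pair(c, e), pair(e, c)), p(p(c)), p(c))), p(p(c)), p(pair(e, c))), e), pair(pair(g(c, pair(e, c)), g(e, pair(g(e, e), pair(e, e)))), c))  →  pair(pair(m(pair(pair(c, e), pair(e, c)), p(p(c)), p(pair(e, c))), e), pair(pair(g(c, pair(e, c)), g(e, pair(g(e, e), pair(e, e)))), c))   [R1 at 1.1.1.2]
3. pair(pair(m(pair(pair(c, e), pair(e, c)), p(p(c)), p(pair(e, c))), e), pair(pair(g(c, pair(e, c)), g(e, pair(g(e, e), pair(e, e)))), c))  →  pair(pair(pair(e, pair(e, c)), e), pair(pair(g(c, pair(e, c)), g(e, pair(g(e, e), pair(e, e)))), c))   [R1 at 1.1]
4. pair(pair(pair(e, pair(e, c)), e), pair(pair(g(c, pair(e, c)), g(e, pair(g(e, e), pair(e, e)))), c))  →  pair(pair(pair(e, pair(e, c)), e), pair(pair(p(c), g(e, pair(g(e, e), pair(e, e)))), c))   [R2 at 2.1.1]
5. pair(pair(pair(e, pair(e, c)), e), pair(pair(p(c), g(e, pair(g(e, e), pair(e, e)))), c))  →  pair(pair(pair(e, pair(e, c)), e), pair(pair(p(c), p(e)), c))   [R2 at 2.1.2]

pair(pair(pair(e, pair(e, c)), e), pair(pair(p(c), p(e)), c))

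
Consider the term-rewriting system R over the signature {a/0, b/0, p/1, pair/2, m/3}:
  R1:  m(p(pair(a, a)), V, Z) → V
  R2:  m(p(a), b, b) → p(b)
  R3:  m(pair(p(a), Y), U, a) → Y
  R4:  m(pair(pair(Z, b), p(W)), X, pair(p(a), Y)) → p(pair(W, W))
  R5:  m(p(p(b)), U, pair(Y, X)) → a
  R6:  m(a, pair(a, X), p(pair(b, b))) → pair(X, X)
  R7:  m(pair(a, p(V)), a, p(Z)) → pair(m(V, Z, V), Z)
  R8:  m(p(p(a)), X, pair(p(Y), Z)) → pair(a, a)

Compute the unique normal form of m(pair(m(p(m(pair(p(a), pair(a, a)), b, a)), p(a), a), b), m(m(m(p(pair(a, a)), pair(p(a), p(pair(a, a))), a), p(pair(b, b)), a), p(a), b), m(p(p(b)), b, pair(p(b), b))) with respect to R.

1. m(pair(m(p(m(pair(p(a), pair(a, a)), b, a)), p(a), a), b), m(m(m(p(pair(a, a)), pair(p(a), p(pair(a, a))), a), p(pair(b, b)), a), p(a), b), m(p(p(b)), b, pair(p(b), b)))  →  m(pair(m(p(pair(a, a)), p(a), a), b), m(m(m(p(pair(a, a)), pair(p(a), p(pair(a, a))), a), p(pair(b, b)), a), p(a), b), m(p(p(b)), b, pair(p(b), b)))   [R3 at 1.1.1.1]
2. m(pair(m(p(pair(a, a)), p(a), a), b), m(m(m(p(pair(a, a)), pair(p(a), p(pair(a, a))), a), p(pair(b, b)), a), p(a), b), m(p(p(b)), b, pair(p(b), b)))  →  m(pair(p(a), b), m(m(m(p(pair(a, a)), pair(p(a), p(pair(a, a))), a), p(pair(b, b)), a), p(a), b), m(p(p(b)), b, pair(p(b), b)))   [R1 at 1.1]
3. m(pair(p(a), b), m(m(m(p(pair(a, a)), pair(p(a), p(pair(a, a))), a), p(pair(b, b)), a), p(a), b), m(p(p(b)), b, pair(p(b), b)))  →  m(pair(p(a), b), m(m(pair(p(a), p(pair(a, a))), p(pair(b, b)), a), p(a), b), m(p(p(b)), b, pair(p(b), b)))   [R1 at 2.1.1]
4. m(pair(p(a), b), m(m(pair(p(a), p(pair(a, a))), p(pair(b, b)), a), p(a), b), m(p(p(b)), b, pair(p(b), b)))  →  m(pair(p(a), b), m(p(pair(a, a)), p(a), b), m(p(p(b)), b, pair(p(b), b)))   [R3 at 2.1]
5. m(pair(p(a), b), m(p(pair(a, a)), p(a), b), m(p(p(b)), b, pair(p(b), b)))  →  m(pair(p(a), b), p(a), m(p(p(b)), b, pair(p(b), b)))   [R1 at 2]
6. m(pair(p(a), b), p(a), m(p(p(b)), b, pair(p(b), b)))  →  m(pair(p(a), b), p(a), a)   [R5 at 3]
7. m(pair(p(a), b), p(a), a)  →  b   [R3 at ε]

b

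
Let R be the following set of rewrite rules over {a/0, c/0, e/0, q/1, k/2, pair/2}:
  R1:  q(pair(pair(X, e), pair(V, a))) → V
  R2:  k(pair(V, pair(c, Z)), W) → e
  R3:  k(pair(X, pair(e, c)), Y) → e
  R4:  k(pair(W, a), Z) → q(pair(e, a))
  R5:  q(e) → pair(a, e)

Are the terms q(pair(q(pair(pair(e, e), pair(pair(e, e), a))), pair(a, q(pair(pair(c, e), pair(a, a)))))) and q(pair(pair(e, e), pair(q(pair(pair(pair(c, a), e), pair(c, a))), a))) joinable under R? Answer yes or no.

no — NF(t₁) = a, NF(t₂) = c

Reduce t₁ = q(pair(q(pair(pair(e, e), pair(pair(e, e), a))), pair(a, q(pair(pair(c, e), pair(a, a)))))):
1. q(pair(q(pair(pair(e, e), pair(pair(e, e), a))), pair(a, q(pair(pair(c, e), pair(a, a))))))  →  q(pair(pair(e, e), pair(a, q(pair(pair(c, e), pair(a, a))))))   [R1 at 1.1]
2. q(pair(pair(e, e), pair(a, q(pair(pair(c, e), pair(a, a))))))  →  q(pair(pair(e, e), pair(a, a)))   [R1 at 1.2.2]
3. q(pair(pair(e, e), pair(a, a)))  →  a   [R1 at ε]

Reduce t₂ = q(pair(pair(e, e), pair(q(pair(pair(pair(c, a), e), pair(c, a))), a))):
1. q(pair(pair(e, e), pair(q(pair(pair(pair(c, a), e), pair(c, a))), a)))  →  q(pair(pair(pair(c, a), e), pair(c, a)))   [R1 at ε]
2. q(pair(pair(pair(c, a), e), pair(c, a)))  →  c   [R1 at ε]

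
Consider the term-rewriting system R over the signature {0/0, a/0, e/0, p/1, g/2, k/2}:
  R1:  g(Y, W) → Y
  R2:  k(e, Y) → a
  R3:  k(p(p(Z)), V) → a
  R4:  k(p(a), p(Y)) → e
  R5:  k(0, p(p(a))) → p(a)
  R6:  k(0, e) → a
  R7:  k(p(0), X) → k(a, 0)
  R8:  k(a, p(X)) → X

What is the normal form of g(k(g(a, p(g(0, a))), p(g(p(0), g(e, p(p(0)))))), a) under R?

p(0)

1. g(k(g(a, p(g(0, a))), p(g(p(0), g(e, p(p(0)))))), a)  →  k(g(a, p(g(0, a))), p(g(p(0), g(e, p(p(0))))))   [R1 at ε]
2. k(g(a, p(g(0, a))), p(g(p(0), g(e, p(p(0))))))  →  k(a, p(g(p(0), g(e, p(p(0))))))   [R1 at 1]
3. k(a, p(g(p(0), g(e, p(p(0))))))  →  g(p(0), g(e, p(p(0))))   [R8 at ε]
4. g(p(0), g(e, p(p(0))))  →  p(0)   [R1 at ε]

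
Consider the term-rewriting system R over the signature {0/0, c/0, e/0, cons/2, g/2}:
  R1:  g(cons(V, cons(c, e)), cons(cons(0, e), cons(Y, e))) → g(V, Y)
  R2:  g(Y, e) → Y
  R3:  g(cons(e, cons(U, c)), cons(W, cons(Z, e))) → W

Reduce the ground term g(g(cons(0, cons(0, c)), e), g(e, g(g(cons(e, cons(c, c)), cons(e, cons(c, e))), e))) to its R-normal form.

cons(0, cons(0, c))

1. g(g(cons(0, cons(0, c)), e), g(e, g(g(cons(e, cons(c, c)), cons(e, cons(c, e))), e)))  →  g(cons(0, cons(0, c)), g(e, g(g(cons(e, cons(c, c)), cons(e, cons(c, e))), e)))   [R2 at 1]
2. g(cons(0, cons(0, c)), g(e, g(g(cons(e, cons(c, c)), cons(e, cons(c, e))), e)))  →  g(cons(0, cons(0, c)), g(e, g(cons(e, cons(c, c)), cons(e, cons(c, e)))))   [R2 at 2.2]
3. g(cons(0, cons(0, c)), g(e, g(cons(e, cons(c, c)), cons(e, cons(c, e)))))  →  g(cons(0, cons(0, c)), g(e, e))   [R3 at 2.2]
4. g(cons(0, cons(0, c)), g(e, e))  →  g(cons(0, cons(0, c)), e)   [R2 at 2]
5. g(cons(0, cons(0, c)), e)  →  cons(0, cons(0, c))   [R2 at ε]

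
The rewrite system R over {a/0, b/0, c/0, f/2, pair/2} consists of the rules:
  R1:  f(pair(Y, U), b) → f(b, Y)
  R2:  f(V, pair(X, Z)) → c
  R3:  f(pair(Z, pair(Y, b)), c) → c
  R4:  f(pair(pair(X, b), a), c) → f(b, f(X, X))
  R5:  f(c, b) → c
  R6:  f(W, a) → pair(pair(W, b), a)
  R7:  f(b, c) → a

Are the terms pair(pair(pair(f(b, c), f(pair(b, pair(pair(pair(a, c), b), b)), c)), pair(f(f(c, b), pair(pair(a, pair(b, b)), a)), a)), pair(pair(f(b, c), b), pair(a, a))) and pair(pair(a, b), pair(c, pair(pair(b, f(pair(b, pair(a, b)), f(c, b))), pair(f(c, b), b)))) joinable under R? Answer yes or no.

Reduce t₁ = pair(pair(pair(f(b, c), f(pair(b, pair(pair(pair(a, c), b), b)), c)), pair(f(f(c, b), pair(pair(a, pair(b, b)), a)), a)), pair(pair(f(b, c), b), pair(a, a))):
1. pair(pair(pair(f(b, c), f(pair(b, pair(pair(pair(a, c), b), b)), c)), pair(f(f(c, b), pair(pair(a, pair(b, b)), a)), a)), pair(pair(f(b, c), b), pair(a, a)))  →  pair(pair(pair(a, f(pair(b, pair(pair(pair(a, c), b), b)), c)), pair(f(f(c, b), pair(pair(a, pair(b, b)), a)), a)), pair(pair(f(b, c), b), pair(a, a)))   [R7 at 1.1.1]
2. pair(pair(pair(a, f(pair(b, pair(pair(pair(a, c), b), b)), c)), pair(f(f(c, b), pair(pair(a, pair(b, b)), a)), a)), pair(pair(f(b, c), b), pair(a, a)))  →  pair(pair(pair(a, c), pair(f(f(c, b), pair(pair(a, pair(b, b)), a)), a)), pair(pair(f(b, c), b), pair(a, a)))   [R3 at 1.1.2]
3. pair(pair(pair(a, c), pair(f(f(c, b), pair(pair(a, pair(b, b)), a)), a)), pair(pair(f(b, c), b), pair(a, a)))  →  pair(pair(pair(a, c), pair(c, a)), pair(pair(f(b, c), b), pair(a, a)))   [R2 at 1.2.1]
4. pair(pair(pair(a, c), pair(c, a)), pair(pair(f(b, c), b), pair(a, a)))  →  pair(pair(pair(a, c), pair(c, a)), pair(pair(a, b), pair(a, a)))   [R7 at 2.1.1]

Reduce t₂ = pair(pair(a, b), pair(c, pair(pair(b, f(pair(b, pair(a, b)), f(c, b))), pair(f(c, b), b)))):
1. pair(pair(a, b), pair(c, pair(pair(b, f(pair(b, pair(a, b)), f(c, b))), pair(f(c, b), b))))  →  pair(pair(a, b), pair(c, pair(pair(b, f(pair(b, pair(a, b)), c)), pair(f(c, b), b))))   [R5 at 2.2.1.2.2]
2. pair(pair(a, b), pair(c, pair(pair(b, f(pair(b, pair(a, b)), c)), pair(f(c, b), b))))  →  pair(pair(a, b), pair(c, pair(pair(b, c), pair(f(c, b), b))))   [R3 at 2.2.1.2]
3. pair(pair(a, b), pair(c, pair(pair(b, c), pair(f(c, b), b))))  →  pair(pair(a, b), pair(c, pair(pair(b, c), pair(c, b))))   [R5 at 2.2.2.1]

no — NF(t₁) = pair(pair(pair(a, c), pair(c, a)), pair(pair(a, b), pair(a, a))), NF(t₂) = pair(pair(a, b), pair(c, pair(pair(b, c), pair(c, b))))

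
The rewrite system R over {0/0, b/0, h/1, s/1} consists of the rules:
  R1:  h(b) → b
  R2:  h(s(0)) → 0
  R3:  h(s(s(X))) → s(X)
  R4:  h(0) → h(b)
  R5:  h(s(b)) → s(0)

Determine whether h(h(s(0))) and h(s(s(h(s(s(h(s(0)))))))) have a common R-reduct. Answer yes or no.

Reduce t₁ = h(h(s(0))):
1. h(h(s(0)))  →  h(0)   [R2 at 1]
2. h(0)  →  h(b)   [R4 at ε]
3. h(b)  →  b   [R1 at ε]

Reduce t₂ = h(s(s(h(s(s(h(s(0)))))))):
1. h(s(s(h(s(s(h(s(0))))))))  →  s(h(s(s(h(s(0))))))   [R3 at ε]
2. s(h(s(s(h(s(0))))))  →  s(s(h(s(0))))   [R3 at 1]
3. s(s(h(s(0))))  →  s(s(0))   [R2 at 1.1]

no — NF(t₁) = b, NF(t₂) = s(s(0))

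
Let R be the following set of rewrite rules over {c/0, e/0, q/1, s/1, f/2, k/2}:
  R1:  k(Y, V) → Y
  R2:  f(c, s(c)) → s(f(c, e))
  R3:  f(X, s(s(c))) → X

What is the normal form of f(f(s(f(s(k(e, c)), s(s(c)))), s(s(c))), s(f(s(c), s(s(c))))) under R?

s(s(e))

1. f(f(s(f(s(k(e, c)), s(s(c)))), s(s(c))), s(f(s(c), s(s(c)))))  →  f(s(f(s(k(e, c)), s(s(c)))), s(f(s(c), s(s(c)))))   [R3 at 1]
2. f(s(f(s(k(e, c)), s(s(c)))), s(f(s(c), s(s(c)))))  →  f(s(s(k(e, c))), s(f(s(c), s(s(c)))))   [R3 at 1.1]
3. f(s(s(k(e, c))), s(f(s(c), s(s(c)))))  →  f(s(s(e)), s(f(s(c), s(s(c)))))   [R1 at 1.1.1]
4. f(s(s(e)), s(f(s(c), s(s(c)))))  →  f(s(s(e)), s(s(c)))   [R3 at 2.1]
5. f(s(s(e)), s(s(c)))  →  s(s(e))   [R3 at ε]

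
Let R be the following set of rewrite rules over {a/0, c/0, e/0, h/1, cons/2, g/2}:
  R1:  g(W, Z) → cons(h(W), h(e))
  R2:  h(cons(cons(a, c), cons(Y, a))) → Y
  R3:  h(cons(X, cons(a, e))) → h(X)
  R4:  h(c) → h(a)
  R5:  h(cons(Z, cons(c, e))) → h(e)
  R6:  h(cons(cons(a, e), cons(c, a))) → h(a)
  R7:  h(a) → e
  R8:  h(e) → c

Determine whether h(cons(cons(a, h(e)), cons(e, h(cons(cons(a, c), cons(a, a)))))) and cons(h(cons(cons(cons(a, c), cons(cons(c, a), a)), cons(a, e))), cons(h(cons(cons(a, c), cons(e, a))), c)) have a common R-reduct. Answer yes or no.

Reduce t₁ = h(cons(cons(a, h(e)), cons(e, h(cons(cons(a, c), cons(a, a)))))):
1. h(cons(cons(a, h(e)), cons(e, h(cons(cons(a, c), cons(a, a))))))  →  h(cons(cons(a, c), cons(e, h(cons(cons(a, c), cons(a, a))))))   [R8 at 1.1.2]
2. h(cons(cons(a, c), cons(e, h(cons(cons(a, c), cons(a, a))))))  →  h(cons(cons(a, c), cons(e, a)))   [R2 at 1.2.2]
3. h(cons(cons(a, c), cons(e, a)))  →  e   [R2 at ε]

Reduce t₂ = cons(h(cons(cons(cons(a, c), cons(cons(c, a), a)), cons(a, e))), cons(h(cons(cons(a, c), cons(e, a))), c)):
1. cons(h(cons(cons(cons(a, c), cons(cons(c, a), a)), cons(a, e))), cons(h(cons(cons(a, c), cons(e, a))), c))  →  cons(h(cons(cons(a, c), cons(cons(c, a), a))), cons(h(cons(cons(a, c), cons(e, a))), c))   [R3 at 1]
2. cons(h(cons(cons(a, c), cons(cons(c, a), a))), cons(h(cons(cons(a, c), cons(e, a))), c))  →  cons(cons(c, a), cons(h(cons(cons(a, c), cons(e, a))), c))   [R2 at 1]
3. cons(cons(c, a), cons(h(cons(cons(a, c), cons(e, a))), c))  →  cons(cons(c, a), cons(e, c))   [R2 at 2.1]

no — NF(t₁) = e, NF(t₂) = cons(cons(c, a), cons(e, c))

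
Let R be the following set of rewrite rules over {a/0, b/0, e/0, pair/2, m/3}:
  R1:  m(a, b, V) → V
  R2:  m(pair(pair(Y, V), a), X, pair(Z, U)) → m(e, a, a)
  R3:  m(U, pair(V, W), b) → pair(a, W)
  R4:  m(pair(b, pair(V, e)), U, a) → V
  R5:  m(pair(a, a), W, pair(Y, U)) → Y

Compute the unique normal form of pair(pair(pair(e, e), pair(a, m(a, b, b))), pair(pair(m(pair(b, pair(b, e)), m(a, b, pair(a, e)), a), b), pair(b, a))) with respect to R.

pair(pair(pair(e, e), pair(a, b)), pair(pair(b, b), pair(b, a)))

1. pair(pair(pair(e, e), pair(a, m(a, b, b))), pair(pair(m(pair(b, pair(b, e)), m(a, b, pair(a, e)), a), b), pair(b, a)))  →  pair(pair(pair(e, e), pair(a, b)), pair(pair(m(pair(b, pair(b, e)), m(a, b, pair(a, e)), a), b), pair(b, a)))   [R1 at 1.2.2]
2. pair(pair(pair(e, e), pair(a, b)), pair(pair(m(pair(b, pair(b, e)), m(a, b, pair(a, e)), a), b), pair(b, a)))  →  pair(pair(pair(e, e), pair(a, b)), pair(pair(b, b), pair(b, a)))   [R4 at 2.1.1]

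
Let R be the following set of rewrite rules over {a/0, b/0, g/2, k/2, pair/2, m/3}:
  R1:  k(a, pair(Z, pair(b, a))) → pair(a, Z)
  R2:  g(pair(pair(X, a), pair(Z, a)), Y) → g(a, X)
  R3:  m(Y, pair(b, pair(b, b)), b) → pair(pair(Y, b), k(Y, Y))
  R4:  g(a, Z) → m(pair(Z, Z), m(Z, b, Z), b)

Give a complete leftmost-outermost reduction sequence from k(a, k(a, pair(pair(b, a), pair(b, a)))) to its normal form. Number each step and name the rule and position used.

pair(a, a)

1. k(a, k(a, pair(pair(b, a), pair(b, a))))  →  k(a, pair(a, pair(b, a)))   [R1 at 2]
2. k(a, pair(a, pair(b, a)))  →  pair(a, a)   [R1 at ε]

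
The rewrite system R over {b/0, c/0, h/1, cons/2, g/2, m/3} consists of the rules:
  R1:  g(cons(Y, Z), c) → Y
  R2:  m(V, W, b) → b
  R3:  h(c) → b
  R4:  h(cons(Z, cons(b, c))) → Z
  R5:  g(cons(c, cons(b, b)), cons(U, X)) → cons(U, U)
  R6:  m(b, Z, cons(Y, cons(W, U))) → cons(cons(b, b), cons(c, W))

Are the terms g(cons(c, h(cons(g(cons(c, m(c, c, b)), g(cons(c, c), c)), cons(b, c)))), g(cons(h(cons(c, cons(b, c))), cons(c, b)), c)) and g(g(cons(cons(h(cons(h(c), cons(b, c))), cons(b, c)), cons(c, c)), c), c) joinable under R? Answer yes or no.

no — NF(t₁) = c, NF(t₂) = b

Reduce t₁ = g(cons(c, h(cons(g(cons(c, m(c, c, b)), g(cons(c, c), c)), cons(b, c)))), g(cons(h(cons(c, cons(b, c))), cons(c, b)), c)):
1. g(cons(c, h(cons(g(cons(c, m(c, c, b)), g(cons(c, c), c)), cons(b, c)))), g(cons(h(cons(c, cons(b, c))), cons(c, b)), c))  →  g(cons(c, g(cons(c, m(c, c, b)), g(cons(c, c), c))), g(cons(h(cons(c, cons(b, c))), cons(c, b)), c))   [R4 at 1.2]
2. g(cons(c, g(cons(c, m(c, c, b)), g(cons(c, c), c))), g(cons(h(cons(c, cons(b, c))), cons(c, b)), c))  →  g(cons(c, g(cons(c, b), g(cons(c, c), c))), g(cons(h(cons(c, cons(b, c))), cons(c, b)), c))   [R2 at 1.2.1.2]
3. g(cons(c, g(cons(c, b), g(cons(c, c), c))), g(cons(h(cons(c, cons(b, c))), cons(c, b)), c))  →  g(cons(c, g(cons(c, b), c)), g(cons(h(cons(c, cons(b, c))), cons(c, b)), c))   [R1 at 1.2.2]
4. g(cons(c, g(cons(c, b), c)), g(cons(h(cons(c, cons(b, c))), cons(c, b)), c))  →  g(cons(c, c), g(cons(h(cons(c, cons(b, c))), cons(c, b)), c))   [R1 at 1.2]
5. g(cons(c, c), g(cons(h(cons(c, cons(b, c))), cons(c, b)), c))  →  g(cons(c, c), h(cons(c, cons(b, c))))   [R1 at 2]
6. g(cons(c, c), h(cons(c, cons(b, c))))  →  g(cons(c, c), c)   [R4 at 2]
7. g(cons(c, c), c)  →  c   [R1 at ε]

Reduce t₂ = g(g(cons(cons(h(cons(h(c), cons(b, c))), cons(b, c)), cons(c, c)), c), c):
1. g(g(cons(cons(h(cons(h(c), cons(b, c))), cons(b, c)), cons(c, c)), c), c)  →  g(cons(h(cons(h(c), cons(b, c))), cons(b, c)), c)   [R1 at 1]
2. g(cons(h(cons(h(c), cons(b, c))), cons(b, c)), c)  →  h(cons(h(c), cons(b, c)))   [R1 at ε]
3. h(cons(h(c), cons(b, c)))  →  h(c)   [R4 at ε]
4. h(c)  →  b   [R3 at ε]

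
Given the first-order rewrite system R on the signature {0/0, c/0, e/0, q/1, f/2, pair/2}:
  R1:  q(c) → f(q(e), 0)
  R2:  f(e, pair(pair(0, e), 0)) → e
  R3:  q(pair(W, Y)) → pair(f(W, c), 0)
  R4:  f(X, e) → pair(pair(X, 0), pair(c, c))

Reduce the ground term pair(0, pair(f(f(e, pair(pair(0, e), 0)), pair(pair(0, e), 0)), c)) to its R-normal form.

1. pair(0, pair(f(f(e, pair(pair(0, e), 0)), pair(pair(0, e), 0)), c))  →  pair(0, pair(f(e, pair(pair(0, e), 0)), c))   [R2 at 2.1.1]
2. pair(0, pair(f(e, pair(pair(0, e), 0)), c))  →  pair(0, pair(e, c))   [R2 at 2.1]

pair(0, pair(e, c))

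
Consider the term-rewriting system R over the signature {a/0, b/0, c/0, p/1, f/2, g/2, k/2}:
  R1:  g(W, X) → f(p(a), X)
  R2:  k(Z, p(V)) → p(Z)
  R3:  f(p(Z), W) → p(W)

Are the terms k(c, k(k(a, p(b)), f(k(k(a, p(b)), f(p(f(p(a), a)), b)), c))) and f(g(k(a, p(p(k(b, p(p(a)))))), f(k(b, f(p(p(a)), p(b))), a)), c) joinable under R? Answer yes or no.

Reduce t₁ = k(c, k(k(a, p(b)), f(k(k(a, p(b)), f(p(f(p(a), a)), b)), c))):
1. k(c, k(k(a, p(b)), f(k(k(a, p(b)), f(p(f(p(a), a)), b)), c)))  →  k(c, k(p(a), f(k(k(a, p(b)), f(p(f(p(a), a)), b)), c)))   [R2 at 2.1]
2. k(c, k(p(a), f(k(k(a, p(b)), f(p(f(p(a), a)), b)), c)))  →  k(c, k(p(a), f(k(p(a), f(p(f(p(a), a)), b)), c)))   [R2 at 2.2.1.1]
3. k(c, k(p(a), f(k(p(a), f(p(f(p(a), a)), b)), c)))  →  k(c, k(p(a), f(k(p(a), p(b)), c)))   [R3 at 2.2.1.2]
4. k(c, k(p(a), f(k(p(a), p(b)), c)))  →  k(c, k(p(a), f(p(p(a)), c)))   [R2 at 2.2.1]
5. k(c, k(p(a), f(p(p(a)), c)))  →  k(c, k(p(a), p(c)))   [R3 at 2.2]
6. k(c, k(p(a), p(c)))  →  k(c, p(p(a)))   [R2 at 2]
7. k(c, p(p(a)))  →  p(c)   [R2 at ε]

Reduce t₂ = f(g(k(a, p(p(k(b, p(p(a)))))), f(k(b, f(p(p(a)), p(b))), a)), c):
1. f(g(k(a, p(p(k(b, p(p(a)))))), f(k(b, f(p(p(a)), p(b))), a)), c)  →  f(f(p(a), f(k(b, f(p(p(a)), p(b))), a)), c)   [R1 at 1]
2. f(f(p(a), f(k(b, f(p(p(a)), p(b))), a)), c)  →  f(p(f(k(b, f(p(p(a)), p(b))), a)), c)   [R3 at 1]
3. f(p(f(k(b, f(p(p(a)), p(b))), a)), c)  →  p(c)   [R3 at ε]

yes — NF(t₁) = p(c), NF(t₂) = p(c)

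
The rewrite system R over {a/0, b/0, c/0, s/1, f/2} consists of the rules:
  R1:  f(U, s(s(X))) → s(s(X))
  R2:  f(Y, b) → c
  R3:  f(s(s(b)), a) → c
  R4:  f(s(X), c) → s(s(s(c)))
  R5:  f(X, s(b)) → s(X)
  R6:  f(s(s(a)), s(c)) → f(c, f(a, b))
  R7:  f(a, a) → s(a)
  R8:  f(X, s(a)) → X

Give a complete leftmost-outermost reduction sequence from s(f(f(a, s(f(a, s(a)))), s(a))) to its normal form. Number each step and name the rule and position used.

s(a)

1. s(f(f(a, s(f(a, s(a)))), s(a)))  →  s(f(a, s(f(a, s(a)))))   [R8 at 1]
2. s(f(a, s(f(a, s(a)))))  →  s(f(a, s(a)))   [R8 at 1.2.1]
3. s(f(a, s(a)))  →  s(a)   [R8 at 1]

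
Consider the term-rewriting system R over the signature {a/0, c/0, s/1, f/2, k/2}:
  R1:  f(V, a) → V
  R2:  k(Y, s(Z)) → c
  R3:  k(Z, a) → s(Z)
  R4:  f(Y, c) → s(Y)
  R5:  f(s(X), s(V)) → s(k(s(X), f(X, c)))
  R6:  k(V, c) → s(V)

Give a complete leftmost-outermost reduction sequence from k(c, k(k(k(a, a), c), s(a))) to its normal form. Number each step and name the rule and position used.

1. k(c, k(k(k(a, a), c), s(a)))  →  k(c, c)   [R2 at 2]
2. k(c, c)  →  s(c)   [R6 at ε]

s(c)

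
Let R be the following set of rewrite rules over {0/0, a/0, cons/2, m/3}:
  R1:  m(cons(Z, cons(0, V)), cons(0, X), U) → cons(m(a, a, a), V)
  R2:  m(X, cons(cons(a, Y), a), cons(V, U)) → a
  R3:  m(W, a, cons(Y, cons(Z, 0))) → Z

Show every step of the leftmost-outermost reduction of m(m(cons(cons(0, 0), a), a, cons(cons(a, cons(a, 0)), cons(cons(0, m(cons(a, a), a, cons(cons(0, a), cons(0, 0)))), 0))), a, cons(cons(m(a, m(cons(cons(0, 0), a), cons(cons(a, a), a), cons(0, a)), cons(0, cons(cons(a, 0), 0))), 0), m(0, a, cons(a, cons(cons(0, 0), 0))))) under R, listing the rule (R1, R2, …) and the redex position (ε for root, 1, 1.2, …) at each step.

1. m(m(cons(cons(0, 0), a), a, cons(cons(a, cons(a, 0)), cons(cons(0, m(cons(a, a), a, cons(cons(0, a), cons(0, 0)))), 0))), a, cons(cons(m(a, m(cons(cons(0, 0), a), cons(cons(a, a), a), cons(0, a)), cons(0, cons(cons(a, 0), 0))), 0), m(0, a, cons(a, cons(cons(0, 0), 0)))))  →  m(cons(0, m(cons(a, a), a, cons(cons(0, a), cons(0, 0)))), a, cons(cons(m(a, m(cons(cons(0, 0), a), cons(cons(a, a), a), cons(0, a)), cons(0, cons(cons(a, 0), 0))), 0), m(0, a, cons(a, cons(cons(0, 0), 0)))))   [R3 at 1]
2. m(cons(0, m(cons(a, a), a, cons(cons(0, a), cons(0, 0)))), a, cons(cons(m(a, m(cons(cons(0, 0), a), cons(cons(a, a), a), cons(0, a)), cons(0, cons(cons(a, 0), 0))), 0), m(0, a, cons(a, cons(cons(0, 0), 0)))))  →  m(cons(0, 0), a, cons(cons(m(a, m(cons(cons(0, 0), a), cons(cons(a, a), a), cons(0, a)), cons(0, cons(cons(a, 0), 0))), 0), m(0, a, cons(a, cons(cons(0, 0), 0)))))   [R3 at 1.2]
3. m(cons(0, 0), a, cons(cons(m(a, m(cons(cons(0, 0), a), cons(cons(a, a), a), cons(0, a)), cons(0, cons(cons(a, 0), 0))), 0), m(0, a, cons(a, cons(cons(0, 0), 0)))))  →  m(cons(0, 0), a, cons(cons(m(a, a, cons(0, cons(cons(a, 0), 0))), 0), m(0, a, cons(a, cons(cons(0, 0), 0)))))   [R2 at 3.1.1.2]
4. m(cons(0, 0), a, cons(cons(m(a, a, cons(0, cons(cons(a, 0), 0))), 0), m(0, a, cons(a, cons(cons(0, 0), 0)))))  →  m(cons(0, 0), a, cons(cons(cons(a, 0), 0), m(0, a, cons(a, cons(cons(0, 0), 0)))))   [R3 at 3.1.1]
5. m(cons(0, 0), a, cons(cons(cons(a, 0), 0), m(0, a, cons(a, cons(cons(0, 0), 0)))))  →  m(cons(0, 0), a, cons(cons(cons(a, 0), 0), cons(0, 0)))   [R3 at 3.2]
6. m(cons(0, 0), a, cons(cons(cons(a, 0), 0), cons(0, 0)))  →  0   [R3 at ε]

0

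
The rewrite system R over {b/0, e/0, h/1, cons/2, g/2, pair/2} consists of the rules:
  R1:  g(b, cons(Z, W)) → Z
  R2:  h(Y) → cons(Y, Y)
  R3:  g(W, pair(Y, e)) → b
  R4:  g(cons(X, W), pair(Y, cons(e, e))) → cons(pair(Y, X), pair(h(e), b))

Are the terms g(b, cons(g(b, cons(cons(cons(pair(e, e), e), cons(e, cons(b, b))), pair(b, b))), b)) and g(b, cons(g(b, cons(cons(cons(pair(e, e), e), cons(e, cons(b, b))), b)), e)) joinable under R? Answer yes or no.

yes — NF(t₁) = cons(cons(pair(e, e), e), cons(e, cons(b, b))), NF(t₂) = cons(cons(pair(e, e), e), cons(e, cons(b, b)))

Reduce t₁ = g(b, cons(g(b, cons(cons(cons(pair(e, e), e), cons(e, cons(b, b))), pair(b, b))), b)):
1. g(b, cons(g(b, cons(cons(cons(pair(e, e), e), cons(e, cons(b, b))), pair(b, b))), b))  →  g(b, cons(cons(cons(pair(e, e), e), cons(e, cons(b, b))), pair(b, b)))   [R1 at ε]
2. g(b, cons(cons(cons(pair(e, e), e), cons(e, cons(b, b))), pair(b, b)))  →  cons(cons(pair(e, e), e), cons(e, cons(b, b)))   [R1 at ε]

Reduce t₂ = g(b, cons(g(b, cons(cons(cons(pair(e, e), e), cons(e, cons(b, b))), b)), e)):
1. g(b, cons(g(b, cons(cons(cons(pair(e, e), e), cons(e, cons(b, b))), b)), e))  →  g(b, cons(cons(cons(pair(e, e), e), cons(e, cons(b, b))), b))   [R1 at ε]
2. g(b, cons(cons(cons(pair(e, e), e), cons(e, cons(b, b))), b))  →  cons(cons(pair(e, e), e), cons(e, cons(b, b)))   [R1 at ε]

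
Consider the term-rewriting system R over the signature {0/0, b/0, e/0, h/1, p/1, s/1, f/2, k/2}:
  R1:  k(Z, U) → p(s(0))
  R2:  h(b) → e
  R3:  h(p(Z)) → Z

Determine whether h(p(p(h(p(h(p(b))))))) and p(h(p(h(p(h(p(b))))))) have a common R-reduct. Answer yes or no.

Reduce t₁ = h(p(p(h(p(h(p(b))))))):
1. h(p(p(h(p(h(p(b)))))))  →  p(h(p(h(p(b)))))   [R3 at ε]
2. p(h(p(h(p(b)))))  →  p(h(p(b)))   [R3 at 1]
3. p(h(p(b)))  →  p(b)   [R3 at 1]

Reduce t₂ = p(h(p(h(p(h(p(b))))))):
1. p(h(p(h(p(h(p(b)))))))  →  p(h(p(h(p(b)))))   [R3 at 1]
2. p(h(p(h(p(b)))))  →  p(h(p(b)))   [R3 at 1]
3. p(h(p(b)))  →  p(b)   [R3 at 1]

yes — NF(t₁) = p(b), NF(t₂) = p(b)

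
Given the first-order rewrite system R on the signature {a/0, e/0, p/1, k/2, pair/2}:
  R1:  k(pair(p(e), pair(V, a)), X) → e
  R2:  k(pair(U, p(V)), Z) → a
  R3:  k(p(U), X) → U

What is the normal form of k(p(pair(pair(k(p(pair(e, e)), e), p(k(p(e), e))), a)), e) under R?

1. k(p(pair(pair(k(p(pair(e, e)), e), p(k(p(e), e))), a)), e)  →  pair(pair(k(p(pair(e, e)), e), p(k(p(e), e))), a)   [R3 at ε]
2. pair(pair(k(p(pair(e, e)), e), p(k(p(e), e))), a)  →  pair(pair(pair(e, e), p(k(p(e), e))), a)   [R3 at 1.1]
3. pair(pair(pair(e, e), p(k(p(e), e))), a)  →  pair(pair(pair(e, e), p(e)), a)   [R3 at 1.2.1]

pair(pair(pair(e, e), p(e)), a)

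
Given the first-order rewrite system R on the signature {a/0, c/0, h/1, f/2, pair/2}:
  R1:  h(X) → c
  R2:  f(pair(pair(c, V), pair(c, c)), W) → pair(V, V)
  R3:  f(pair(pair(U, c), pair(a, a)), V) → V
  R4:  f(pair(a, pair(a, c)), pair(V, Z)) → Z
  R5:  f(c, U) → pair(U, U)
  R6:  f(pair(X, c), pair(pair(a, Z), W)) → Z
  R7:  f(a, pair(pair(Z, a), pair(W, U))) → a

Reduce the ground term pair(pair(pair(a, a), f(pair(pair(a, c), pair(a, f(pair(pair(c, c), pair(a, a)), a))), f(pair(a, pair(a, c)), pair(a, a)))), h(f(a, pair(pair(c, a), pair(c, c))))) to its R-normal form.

pair(pair(pair(a, a), a), c)

1. pair(pair(pair(a, a), f(pair(pair(a, c), pair(a, f(pair(pair(c, c), pair(a, a)), a))), f(pair(a, pair(a, c)), pair(a, a)))), h(f(a, pair(pair(c, a), pair(c, c)))))  →  pair(pair(pair(a, a), f(pair(pair(a, c), pair(a, a)), f(pair(a, pair(a, c)), pair(a, a)))), h(f(a, pair(pair(c, a), pair(c, c)))))   [R3 at 1.2.1.2.2]
2. pair(pair(pair(a, a), f(pair(pair(a, c), pair(a, a)), f(pair(a, pair(a, c)), pair(a, a)))), h(f(a, pair(pair(c, a), pair(c, c)))))  →  pair(pair(pair(a, a), f(pair(a, pair(a, c)), pair(a, a))), h(f(a, pair(pair(c, a), pair(c, c)))))   [R3 at 1.2]
3. pair(pair(pair(a, a), f(pair(a, pair(a, c)), pair(a, a))), h(f(a, pair(pair(c, a), pair(c, c)))))  →  pair(pair(pair(a, a), a), h(f(a, pair(pair(c, a), pair(c, c)))))   [R4 at 1.2]
4. pair(pair(pair(a, a), a), h(f(a, pair(pair(c, a), pair(c, c)))))  →  pair(pair(pair(a, a), a), c)   [R1 at 2]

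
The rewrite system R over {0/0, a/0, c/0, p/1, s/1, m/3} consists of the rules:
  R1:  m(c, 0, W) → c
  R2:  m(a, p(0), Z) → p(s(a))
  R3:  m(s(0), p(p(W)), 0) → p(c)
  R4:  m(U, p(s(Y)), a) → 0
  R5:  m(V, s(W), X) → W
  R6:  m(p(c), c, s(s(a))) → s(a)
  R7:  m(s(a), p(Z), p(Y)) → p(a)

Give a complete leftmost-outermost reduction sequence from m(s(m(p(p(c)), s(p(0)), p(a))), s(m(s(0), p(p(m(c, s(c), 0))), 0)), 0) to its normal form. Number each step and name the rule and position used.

p(c)

1. m(s(m(p(p(c)), s(p(0)), p(a))), s(m(s(0), p(p(m(c, s(c), 0))), 0)), 0)  →  m(s(0), p(p(m(c, s(c), 0))), 0)   [R5 at ε]
2. m(s(0), p(p(m(c, s(c), 0))), 0)  →  p(c)   [R3 at ε]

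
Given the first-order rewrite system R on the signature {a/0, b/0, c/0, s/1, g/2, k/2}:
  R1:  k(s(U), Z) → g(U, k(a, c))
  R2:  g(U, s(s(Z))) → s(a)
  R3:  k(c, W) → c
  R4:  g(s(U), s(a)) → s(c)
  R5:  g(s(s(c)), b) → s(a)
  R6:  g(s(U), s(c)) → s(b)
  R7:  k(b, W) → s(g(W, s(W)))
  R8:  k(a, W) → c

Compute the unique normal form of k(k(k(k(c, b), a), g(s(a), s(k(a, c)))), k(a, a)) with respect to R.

c

1. k(k(k(k(c, b), a), g(s(a), s(k(a, c)))), k(a, a))  →  k(k(k(c, a), g(s(a), s(k(a, c)))), k(a, a))   [R3 at 1.1.1]
2. k(k(k(c, a), g(s(a), s(k(a, c)))), k(a, a))  →  k(k(c, g(s(a), s(k(a, c)))), k(a, a))   [R3 at 1.1]
3. k(k(c, g(s(a), s(k(a, c)))), k(a, a))  →  k(c, k(a, a))   [R3 at 1]
4. k(c, k(a, a))  →  c   [R3 at ε]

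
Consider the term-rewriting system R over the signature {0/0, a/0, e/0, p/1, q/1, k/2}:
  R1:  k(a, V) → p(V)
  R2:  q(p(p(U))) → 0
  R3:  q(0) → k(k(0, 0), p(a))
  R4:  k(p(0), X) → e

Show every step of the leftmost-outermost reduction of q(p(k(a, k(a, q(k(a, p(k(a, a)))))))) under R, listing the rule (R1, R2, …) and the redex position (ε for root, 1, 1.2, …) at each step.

0

1. q(p(k(a, k(a, q(k(a, p(k(a, a))))))))  →  q(p(p(k(a, q(k(a, p(k(a, a))))))))   [R1 at 1.1]
2. q(p(p(k(a, q(k(a, p(k(a, a))))))))  →  0   [R2 at ε]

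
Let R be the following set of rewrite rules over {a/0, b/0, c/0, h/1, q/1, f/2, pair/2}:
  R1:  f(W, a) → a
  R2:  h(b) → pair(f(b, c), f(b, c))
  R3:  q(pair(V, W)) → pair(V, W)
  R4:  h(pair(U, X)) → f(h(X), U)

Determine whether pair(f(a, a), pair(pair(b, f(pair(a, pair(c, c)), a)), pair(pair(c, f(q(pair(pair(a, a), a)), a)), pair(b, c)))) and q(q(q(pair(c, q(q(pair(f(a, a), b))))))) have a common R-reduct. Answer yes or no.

Reduce t₁ = pair(f(a, a), pair(pair(b, f(pair(a, pair(c, c)), a)), pair(pair(c, f(q(pair(pair(a, a), a)), a)), pair(b, c)))):
1. pair(f(a, a), pair(pair(b, f(pair(a, pair(c, c)), a)), pair(pair(c, f(q(pair(pair(a, a), a)), a)), pair(b, c))))  →  pair(a, pair(pair(b, f(pair(a, pair(c, c)), a)), pair(pair(c, f(q(pair(pair(a, a), a)), a)), pair(b, c))))   [R1 at 1]
2. pair(a, pair(pair(b, f(pair(a, pair(c, c)), a)), pair(pair(c, f(q(pair(pair(a, a), a)), a)), pair(b, c))))  →  pair(a, pair(pair(b, a), pair(pair(c, f(q(pair(pair(a, a), a)), a)), pair(b, c))))   [R1 at 2.1.2]
3. pair(a, pair(pair(b, a), pair(pair(c, f(q(pair(pair(a, a), a)), a)), pair(b, c))))  →  pair(a, pair(pair(b, a), pair(pair(c, a), pair(b, c))))   [R1 at 2.2.1.2]

Reduce t₂ = q(q(q(pair(c, q(q(pair(f(a, a), b))))))):
1. q(q(q(pair(c, q(q(pair(f(a, a), b)))))))  →  q(q(pair(c, q(q(pair(f(a, a), b))))))   [R3 at 1.1]
2. q(q(pair(c, q(q(pair(f(a, a), b))))))  →  q(pair(c, q(q(pair(f(a, a), b)))))   [R3 at 1]
3. q(pair(c, q(q(pair(f(a, a), b)))))  →  pair(c, q(q(pair(f(a, a), b))))   [R3 at ε]
4. pair(c, q(q(pair(f(a, a), b))))  →  pair(c, q(pair(f(a, a), b)))   [R3 at 2.1]
5. pair(c, q(pair(f(a, a), b)))  →  pair(c, pair(f(a, a), b))   [R3 at 2]
6. pair(c, pair(f(a, a), b))  →  pair(c, pair(a, b))   [R1 at 2.1]

no — NF(t₁) = pair(a, pair(pair(b, a), pair(pair(c, a), pair(b, c)))), NF(t₂) = pair(c, pair(a, b))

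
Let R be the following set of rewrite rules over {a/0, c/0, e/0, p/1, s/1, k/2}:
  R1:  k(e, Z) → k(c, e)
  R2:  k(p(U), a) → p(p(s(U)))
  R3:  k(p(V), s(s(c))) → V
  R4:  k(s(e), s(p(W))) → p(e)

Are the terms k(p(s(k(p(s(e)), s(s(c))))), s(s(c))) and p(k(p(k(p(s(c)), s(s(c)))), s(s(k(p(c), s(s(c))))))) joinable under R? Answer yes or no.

Reduce t₁ = k(p(s(k(p(s(e)), s(s(c))))), s(s(c))):
1. k(p(s(k(p(s(e)), s(s(c))))), s(s(c)))  →  s(k(p(s(e)), s(s(c))))   [R3 at ε]
2. s(k(p(s(e)), s(s(c))))  →  s(s(e))   [R3 at 1]

Reduce t₂ = p(k(p(k(p(s(c)), s(s(c)))), s(s(k(p(c), s(s(c))))))):
1. p(k(p(k(p(s(c)), s(s(c)))), s(s(k(p(c), s(s(c)))))))  →  p(k(p(s(c)), s(s(k(p(c), s(s(c)))))))   [R3 at 1.1.1]
2. p(k(p(s(c)), s(s(k(p(c), s(s(c)))))))  →  p(k(p(s(c)), s(s(c))))   [R3 at 1.2.1.1]
3. p(k(p(s(c)), s(s(c))))  →  p(s(c))   [R3 at 1]

no — NF(t₁) = s(s(e)), NF(t₂) = p(s(c))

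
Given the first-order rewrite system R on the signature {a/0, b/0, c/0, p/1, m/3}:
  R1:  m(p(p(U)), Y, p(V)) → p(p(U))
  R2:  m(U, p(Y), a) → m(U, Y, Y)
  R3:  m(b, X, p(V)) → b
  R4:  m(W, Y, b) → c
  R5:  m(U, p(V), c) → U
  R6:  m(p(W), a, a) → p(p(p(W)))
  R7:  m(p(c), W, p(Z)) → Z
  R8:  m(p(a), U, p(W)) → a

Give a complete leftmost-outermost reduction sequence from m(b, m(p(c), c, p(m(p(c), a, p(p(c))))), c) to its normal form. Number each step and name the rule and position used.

1. m(b, m(p(c), c, p(m(p(c), a, p(p(c))))), c)  →  m(b, m(p(c), a, p(p(c))), c)   [R7 at 2]
2. m(b, m(p(c), a, p(p(c))), c)  →  m(b, p(c), c)   [R7 at 2]
3. m(b, p(c), c)  →  b   [R5 at ε]

b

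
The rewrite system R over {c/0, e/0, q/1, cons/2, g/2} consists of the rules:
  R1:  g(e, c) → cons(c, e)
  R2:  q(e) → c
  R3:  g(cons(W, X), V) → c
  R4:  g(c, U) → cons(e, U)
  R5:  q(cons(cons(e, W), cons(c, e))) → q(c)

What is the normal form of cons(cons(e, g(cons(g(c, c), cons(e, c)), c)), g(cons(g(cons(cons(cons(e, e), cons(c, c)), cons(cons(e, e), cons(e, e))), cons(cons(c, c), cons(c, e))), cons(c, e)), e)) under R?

1. cons(cons(e, g(cons(g(c, c), cons(e, c)), c)), g(cons(g(cons(cons(cons(e, e), cons(c, c)), cons(cons(e, e), cons(e, e))), cons(cons(c, c), cons(c, e))), cons(c, e)), e))  →  cons(cons(e, c), g(cons(g(cons(cons(cons(e, e), cons(c, c)), cons(cons(e, e), cons(e, e))), cons(cons(c, c), cons(c, e))), cons(c, e)), e))   [R3 at 1.2]
2. cons(cons(e, c), g(cons(g(cons(cons(cons(e, e), cons(c, c)), cons(cons(e, e), cons(e, e))), cons(cons(c, c), cons(c, e))), cons(c, e)), e))  →  cons(cons(e, c), c)   [R3 at 2]

cons(cons(e, c), c)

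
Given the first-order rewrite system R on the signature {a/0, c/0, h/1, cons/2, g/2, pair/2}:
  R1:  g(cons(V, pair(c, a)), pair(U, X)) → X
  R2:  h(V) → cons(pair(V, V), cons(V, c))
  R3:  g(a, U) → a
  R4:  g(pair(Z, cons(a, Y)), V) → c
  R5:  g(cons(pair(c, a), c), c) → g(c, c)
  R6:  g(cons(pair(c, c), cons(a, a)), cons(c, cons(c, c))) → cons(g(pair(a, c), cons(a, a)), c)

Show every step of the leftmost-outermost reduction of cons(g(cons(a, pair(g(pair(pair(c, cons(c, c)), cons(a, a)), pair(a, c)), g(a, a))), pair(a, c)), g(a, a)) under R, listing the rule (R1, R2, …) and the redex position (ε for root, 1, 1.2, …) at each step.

cons(c, a)

1. cons(g(cons(a, pair(g(pair(pair(c, cons(c, c)), cons(a, a)), pair(a, c)), g(a, a))), pair(a, c)), g(a, a))  →  cons(g(cons(a, pair(c, g(a, a))), pair(a, c)), g(a, a))   [R4 at 1.1.2.1]
2. cons(g(cons(a, pair(c, g(a, a))), pair(a, c)), g(a, a))  →  cons(g(cons(a, pair(c, a)), pair(a, c)), g(a, a))   [R3 at 1.1.2.2]
3. cons(g(cons(a, pair(c, a)), pair(a, c)), g(a, a))  →  cons(c, g(a, a))   [R1 at 1]
4. cons(c, g(a, a))  →  cons(c, a)   [R3 at 2]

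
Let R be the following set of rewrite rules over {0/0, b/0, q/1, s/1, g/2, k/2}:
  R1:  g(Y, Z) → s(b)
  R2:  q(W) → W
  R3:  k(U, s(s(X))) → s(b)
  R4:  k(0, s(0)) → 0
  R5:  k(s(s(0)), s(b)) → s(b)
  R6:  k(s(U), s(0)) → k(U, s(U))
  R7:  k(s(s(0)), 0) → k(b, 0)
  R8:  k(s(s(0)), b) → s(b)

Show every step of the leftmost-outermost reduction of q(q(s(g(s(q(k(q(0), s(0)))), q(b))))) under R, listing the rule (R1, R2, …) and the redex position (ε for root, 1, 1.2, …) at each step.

1. q(q(s(g(s(q(k(q(0), s(0)))), q(b)))))  →  q(s(g(s(q(k(q(0), s(0)))), q(b))))   [R2 at ε]
2. q(s(g(s(q(k(q(0), s(0)))), q(b))))  →  s(g(s(q(k(q(0), s(0)))), q(b)))   [R2 at ε]
3. s(g(s(q(k(q(0), s(0)))), q(b)))  →  s(s(b))   [R1 at 1]

s(s(b))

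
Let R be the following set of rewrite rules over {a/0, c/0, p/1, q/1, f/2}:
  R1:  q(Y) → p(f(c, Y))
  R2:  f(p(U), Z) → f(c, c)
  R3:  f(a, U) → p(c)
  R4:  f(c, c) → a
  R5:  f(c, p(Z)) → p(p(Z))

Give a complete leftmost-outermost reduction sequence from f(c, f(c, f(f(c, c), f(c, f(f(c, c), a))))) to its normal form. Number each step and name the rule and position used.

1. f(c, f(c, f(f(c, c), f(c, f(f(c, c), a)))))  →  f(c, f(c, f(a, f(c, f(f(c, c), a)))))   [R4 at 2.2.1]
2. f(c, f(c, f(a, f(c, f(f(c, c), a)))))  →  f(c, f(c, p(c)))   [R3 at 2.2]
3. f(c, f(c, p(c)))  →  f(c, p(p(c)))   [R5 at 2]
4. f(c, p(p(c)))  →  p(p(p(c)))   [R5 at ε]

p(p(p(c)))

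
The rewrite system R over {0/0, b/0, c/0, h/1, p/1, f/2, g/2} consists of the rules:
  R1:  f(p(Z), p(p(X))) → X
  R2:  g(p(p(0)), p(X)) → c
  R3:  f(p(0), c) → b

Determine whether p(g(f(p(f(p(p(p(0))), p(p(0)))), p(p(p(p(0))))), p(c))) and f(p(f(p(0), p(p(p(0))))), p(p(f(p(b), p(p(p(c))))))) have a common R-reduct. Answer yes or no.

yes — NF(t₁) = p(c), NF(t₂) = p(c)

Reduce t₁ = p(g(f(p(f(p(p(p(0))), p(p(0)))), p(p(p(p(0))))), p(c))):
1. p(g(f(p(f(p(p(p(0))), p(p(0)))), p(p(p(p(0))))), p(c)))  →  p(g(p(p(0)), p(c)))   [R1 at 1.1]
2. p(g(p(p(0)), p(c)))  →  p(c)   [R2 at 1]

Reduce t₂ = f(p(f(p(0), p(p(p(0))))), p(p(f(p(b), p(p(p(c))))))):
1. f(p(f(p(0), p(p(p(0))))), p(p(f(p(b), p(p(p(c)))))))  →  f(p(b), p(p(p(c))))   [R1 at ε]
2. f(p(b), p(p(p(c))))  →  p(c)   [R1 at ε]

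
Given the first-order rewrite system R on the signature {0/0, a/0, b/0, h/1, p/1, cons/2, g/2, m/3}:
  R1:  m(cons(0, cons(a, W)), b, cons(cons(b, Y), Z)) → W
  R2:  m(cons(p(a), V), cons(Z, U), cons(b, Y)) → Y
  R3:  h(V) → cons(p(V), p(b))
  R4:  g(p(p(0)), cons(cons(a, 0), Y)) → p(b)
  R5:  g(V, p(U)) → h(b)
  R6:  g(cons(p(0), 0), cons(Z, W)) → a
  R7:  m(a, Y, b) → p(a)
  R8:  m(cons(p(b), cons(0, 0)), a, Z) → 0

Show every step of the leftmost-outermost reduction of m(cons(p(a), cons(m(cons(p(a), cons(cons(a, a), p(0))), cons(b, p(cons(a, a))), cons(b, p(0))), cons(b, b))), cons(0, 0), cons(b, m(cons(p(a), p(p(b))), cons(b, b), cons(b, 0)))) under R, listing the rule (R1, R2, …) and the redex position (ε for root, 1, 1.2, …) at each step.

0

1. m(cons(p(a), cons(m(cons(p(a), cons(cons(a, a), p(0))), cons(b, p(cons(a, a))), cons(b, p(0))), cons(b, b))), cons(0, 0), cons(b, m(cons(p(a), p(p(b))), cons(b, b), cons(b, 0))))  →  m(cons(p(a), p(p(b))), cons(b, b), cons(b, 0))   [R2 at ε]
2. m(cons(p(a), p(p(b))), cons(b, b), cons(b, 0))  →  0   [R2 at ε]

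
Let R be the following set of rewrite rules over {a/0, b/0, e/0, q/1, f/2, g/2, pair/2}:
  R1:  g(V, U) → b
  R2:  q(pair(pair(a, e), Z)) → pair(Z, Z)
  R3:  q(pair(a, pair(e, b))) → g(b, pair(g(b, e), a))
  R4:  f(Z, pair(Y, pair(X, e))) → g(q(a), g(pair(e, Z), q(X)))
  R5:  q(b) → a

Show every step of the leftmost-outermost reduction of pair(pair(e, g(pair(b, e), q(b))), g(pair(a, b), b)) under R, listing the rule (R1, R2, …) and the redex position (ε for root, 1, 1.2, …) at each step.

pair(pair(e, b), b)

1. pair(pair(e, g(pair(b, e), q(b))), g(pair(a, b), b))  →  pair(pair(e, b), g(pair(a, b), b))   [R1 at 1.2]
2. pair(pair(e, b), g(pair(a, b), b))  →  pair(pair(e, b), b)   [R1 at 2]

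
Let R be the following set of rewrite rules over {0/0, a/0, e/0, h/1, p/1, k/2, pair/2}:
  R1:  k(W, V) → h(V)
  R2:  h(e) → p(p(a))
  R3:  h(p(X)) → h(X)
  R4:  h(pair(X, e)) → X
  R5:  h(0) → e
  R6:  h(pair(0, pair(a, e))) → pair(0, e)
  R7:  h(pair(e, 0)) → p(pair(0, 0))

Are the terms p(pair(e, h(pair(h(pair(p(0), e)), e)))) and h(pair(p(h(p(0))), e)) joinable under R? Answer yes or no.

Reduce t₁ = p(pair(e, h(pair(h(pair(p(0), e)), e)))):
1. p(pair(e, h(pair(h(pair(p(0), e)), e))))  →  p(pair(e, h(pair(p(0), e))))   [R4 at 1.2]
2. p(pair(e, h(pair(p(0), e))))  →  p(pair(e, p(0)))   [R4 at 1.2]

Reduce t₂ = h(pair(p(h(p(0))), e)):
1. h(pair(p(h(p(0))), e))  →  p(h(p(0)))   [R4 at ε]
2. p(h(p(0)))  →  p(h(0))   [R3 at 1]
3. p(h(0))  →  p(e)   [R5 at 1]

no — NF(t₁) = p(pair(e, p(0))), NF(t₂) = p(e)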